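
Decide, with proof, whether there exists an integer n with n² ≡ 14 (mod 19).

There is no such integer.

Squares mod 19 repeat after n = 9 (as (−n)² = n²); for n = 0..9 they are 0, 1, 4, 9, 16, 6, 17, 11, 7, 5.
The set of squares mod 19 is therefore {0, 1, 4, 5, 6, 7, 9, 11, 16, 17}, which does not contain 14.
Therefore n² ≡ 14 (mod 19) has no solution.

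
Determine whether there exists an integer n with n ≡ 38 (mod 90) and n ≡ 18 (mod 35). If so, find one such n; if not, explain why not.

The moduli are not coprime: gcd(90, 35) = 5. Compatibility requires 5 ∣ (18 − 38) = -20, which holds, so solutions exist.
The integers ≡ 38 (mod 90) are 38, 128, 218, 308, 398, 488, 578, …; their remainders mod 35 are 3, 23, 8, 28, 13, 33, 18, so n = 578 is the first that is ≡ 18 (mod 35).
Check: 578 mod 90 = 38, 578 mod 35 = 18. ✓

n = 578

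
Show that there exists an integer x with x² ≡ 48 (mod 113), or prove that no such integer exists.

There is no such integer.

Apply Euler's criterion with the prime 113: 48 is a quadratic residue iff 48^56 ≡ 1 (mod 113), and a non-residue iff it is ≡ −1.
Squaring successively (mod 113): 48^2 = 2304 ≡ 44; 48^4 ≡ 44² = 1936 ≡ 15; 48^8 ≡ 15² = 225 ≡ 112; 48^16 ≡ 112² = 12544 ≡ 1; 48^32 ≡ 1² = 1 ≡ 1.
Since 56 = 32 + 16 + 8, 48^56 ≡ 1 · 1 · 112; multiplying out mod 113: 1·1 = 1 ≡ 1, then 1·112 = 112 ≡ 112. Thus 48^56 ≡ 112 ≡ −1 (mod 113).
The value −1 means 48 is a non-residue modulo 113, so x² ≡ 48 (mod 113) is impossible.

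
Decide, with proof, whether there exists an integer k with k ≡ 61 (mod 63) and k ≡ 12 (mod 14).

The moduli are not coprime: gcd(63, 14) = 7. Compatibility requires 7 ∣ (12 − 61) = -49, which holds, so solutions exist.
The integers ≡ 61 (mod 63) are 61, 124, …; their remainders mod 14 are 5, 12, so k = 124 is the first that is ≡ 12 (mod 14).
Verify: 124 = 1·63 + 61 and 124 = 8·14 + 12. ✓

k = 124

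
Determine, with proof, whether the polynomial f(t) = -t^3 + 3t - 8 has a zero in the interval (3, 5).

f(3) = -26 and f(5) = -118, both negative, so a sign-change argument is unavailable; we show f keeps this sign on the whole interval.
Substitute t = 3 + u, where 0 < u < 2 on the interval. Expanding, f(3 + u) = -u^3 - 9u^2 - 24u - 26.
All 4 nonzero coefficients of this polynomial in u are negative; hence for u > 0 the value is a sum of negative terms (the constant -26 among them).
So f is strictly negative on (3, 5); no root exists in the interval.

No such root exists.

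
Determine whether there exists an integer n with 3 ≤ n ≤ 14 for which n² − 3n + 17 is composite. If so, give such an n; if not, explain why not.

n = 10

At n = 10: 10² − 3·10 + 17 = 87 = 3·29, which is composite.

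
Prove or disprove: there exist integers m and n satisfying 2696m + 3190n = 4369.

No, no such integers exist.

Any value of 2696m + 3190n is a multiple of gcd(2696, 3190) = 2.
But 4369 = 2·2184 + 1, so 2 ∤ 4369.
Hence no integers m, n satisfy the equation.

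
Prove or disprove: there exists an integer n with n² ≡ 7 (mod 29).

n = 23

n = 23 works: 23² = 529, and 529 − 7 = 522 = 18·29.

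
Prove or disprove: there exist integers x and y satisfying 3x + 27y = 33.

gcd(3, 27) = 3, and 3 divides 33, so integer solutions exist.
Dividing through by 3 reduces the equation to 1x + 9y = 11.
The coefficient of x is 1, so setting y = 0 and x = 11 already solves it.
Subtracting 1·9 from x and adding 1·1 to y gives the tidier solution (2, 1).
Indeed 3·2 + 27·1 = 6 + 27 = 33.

x = 2, y = 1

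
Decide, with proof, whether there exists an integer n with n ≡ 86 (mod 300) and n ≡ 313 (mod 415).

Both moduli are multiples of 5 = gcd(300, 415), so any solution would satisfy n ≡ 86 and n ≡ 313 modulo 5 simultaneously.
These are incompatible: 86 − 313 = -227 is not divisible by 5.
Therefore no such n exists.

There is no such integer.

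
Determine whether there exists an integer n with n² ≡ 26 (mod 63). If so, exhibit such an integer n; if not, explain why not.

There is no such integer.

Work modulo the divisor 3 of 63. If n² ≡ 26 (mod 63) then n² ≡ 2 (mod 3).
Squares mod 3 repeat after n = 1 (as (−n)² = n²); for n = 0..1 they are 0, 1.
So the quadratic residues mod 3 are {0, 1}, and 2 is not among them.
Hence no integer n has n² ≡ 26 (mod 63).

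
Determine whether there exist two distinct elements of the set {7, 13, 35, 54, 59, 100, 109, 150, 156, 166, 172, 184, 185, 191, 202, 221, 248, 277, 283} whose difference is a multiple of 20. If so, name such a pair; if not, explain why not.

No, no such pair exists.

Residues mod 20: 7↦7, 13↦13, 35↦15, 54↦14, 59↦19, 100↦0, 109↦9, 150↦10, 156↦16, 166↦6, 172↦12, 184↦4, 185↦5, 191↦11, 202↦2, 221↦1, 248↦8, 277↦17, 283↦3.
No residue repeats among the 19 elements, so no pair has difference ≡ 0 (mod 20).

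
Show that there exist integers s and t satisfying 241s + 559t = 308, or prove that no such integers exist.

Since gcd(241, 559) = 1, every integer is an integer combination of 241 and 559.
Dividing repeatedly: 559 = 2·241 + 77, 241 = 3·77 + 10, 77 = 7·10 + 7, 10 = 1·7 + 3, 7 = 2·3 + 1, 3 = 3·1 + 0.
Back-substituting, 1 = 7 − 2·3 = 7 − 2·(10 − 1·7) = −2·10 + 3·7 = −2·10 + 3·(77 − 7·10) = 3·77 − 23·10 = 3·77 − 23·(241 − 3·77) = −23·241 + 72·77 = −23·241 + 72·(559 − 2·241) = 72·559 − 167·241; that is, 241·(-167) + 559·72 = 1.
Scaling by 308 gives the particular solution (s, t) = (-51436, 22176).
The general solution is s = -51436 + 559k, t = 22176 − 241k; taking k = 93 gives the smaller pair s = 551, t = -237.
Indeed 241·551 + 559·(-237) = 132791 − 132483 = 308.

s = 551, t = -237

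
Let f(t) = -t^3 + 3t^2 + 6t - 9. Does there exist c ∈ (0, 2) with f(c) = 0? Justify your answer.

f(0) = -9 and f(2) = 7, which have opposite signs.
Since f is a polynomial it is continuous on [0, 2].
By the Intermediate Value Theorem, f takes the value 0 somewhere in the open interval.

Such a root exists.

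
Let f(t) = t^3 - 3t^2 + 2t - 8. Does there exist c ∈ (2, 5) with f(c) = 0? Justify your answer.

f(2) = -8 and f(5) = 52, which have opposite signs.
f is continuous everywhere (it is a polynomial), in particular on [2, 5].
By the Intermediate Value Theorem f must vanish at some point of (2, 5).

Such a root exists.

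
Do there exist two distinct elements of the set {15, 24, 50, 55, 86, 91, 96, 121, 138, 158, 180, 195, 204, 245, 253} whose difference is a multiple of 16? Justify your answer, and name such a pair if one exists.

Two integers differ by a multiple of 16 exactly when they have the same residue mod 16. The residues are 15↦15, 24↦8, 50↦2, 55↦7, 86↦6, 91↦11, 96↦0, 121↦9, 138↦10, 158↦14, 180↦4, 195↦3, 204↦12, 245↦5, 253↦13.
No residue repeats among the 15 elements, so no pair has difference ≡ 0 (mod 16).

There is no such pair.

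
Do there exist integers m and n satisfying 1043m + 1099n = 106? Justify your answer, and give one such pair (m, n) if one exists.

gcd(1043, 1099) = 7, so every integer of the form 1043m + 1099n is a multiple of 7.
However 106 leaves remainder 1 on division by 7.
So the equation is unsolvable over ℤ.

There are no such integers.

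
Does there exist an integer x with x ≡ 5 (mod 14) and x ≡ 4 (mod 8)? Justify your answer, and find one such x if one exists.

No, no such integer exists.

Reduce both congruences modulo 2, which divides 14 and 8: they say x ≡ 5 (mod 2) and x ≡ 4 (mod 2).
However 5 ≡ 1 and 4 ≡ 0 (mod 2), and 1 ≠ 0.
Hence the system has no solution.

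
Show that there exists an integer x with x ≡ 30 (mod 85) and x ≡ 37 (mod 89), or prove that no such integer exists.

x = 5555

gcd(85, 89) = 1, so the Chinese Remainder Theorem guarantees exactly one residue class mod 7565 satisfying both.
Any solution of the first congruence is x = 30 + 85t; substituting into the second, 85t ≡ 37 − 30 ≡ 7 (mod 89).
Invert 85 mod 89 by the Euclidean algorithm: 89 = 1·85 + 4, 85 = 21·4 + 1, 4 = 4·1 + 0; back-substituting, 1 = 85 − 21·4 = 85 − 21·(89 − 1·85) = −21·89 + 22·85. Hence 85·22 ≡ 1, so 85⁻¹ ≡ 22 (mod 89).
Multiplying by 22: t ≡ 22·7 = 154 ≡ 65 (mod 89).
With t = 65: x = 30 + 85·65 = 5555.
Indeed 5555 ≡ 30 (mod 85) and 5555 ≡ 37 (mod 89).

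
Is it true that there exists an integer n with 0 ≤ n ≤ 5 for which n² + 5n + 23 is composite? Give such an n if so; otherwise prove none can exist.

The values for n = 0, 1, …, 5 are 23, 29, 37, 47, 59, 73, and each of these is prime.
So no value in the range makes the expression composite.

No such integer n in that range exists.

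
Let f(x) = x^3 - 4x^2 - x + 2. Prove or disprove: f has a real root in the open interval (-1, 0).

f(-1) = -2 and f(0) = 2, which have opposite signs.
Since f is a polynomial it is continuous on [-1, 0].
By the Intermediate Value Theorem f must vanish at some point of (-1, 0).

Such a root exists.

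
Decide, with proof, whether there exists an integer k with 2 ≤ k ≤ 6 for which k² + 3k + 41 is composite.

k = 6

At k = 6: 6² + 3·6 + 41 = 95 = 5·19, which is composite.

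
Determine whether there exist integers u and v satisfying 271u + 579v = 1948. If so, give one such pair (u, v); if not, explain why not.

u = 505, v = -233

Since gcd(271, 579) = 1, every integer is an integer combination of 271 and 579.
Dividing repeatedly: 579 = 2·271 + 37, 271 = 7·37 + 12, 37 = 3·12 + 1, 12 = 12·1 + 0.
Unwinding: 1 = 37 − 3·12 = 37 − 3·(271 − 7·37) = −3·271 + 22·37 = −3·271 + 22·(579 − 2·271) = 22·579 − 47·271, i.e. 271·(-47) + 579·22 = 1.
Multiplying through by 1948: u = (-47)·1948 = -91556, v = 22·1948 = 42856 is a solution.
The general solution is u = -91556 + 579k, v = 42856 − 271k; taking k = 159 gives the smaller pair u = 505, v = -233.
Indeed 271·505 + 579·(-233) = 136855 − 134907 = 1948.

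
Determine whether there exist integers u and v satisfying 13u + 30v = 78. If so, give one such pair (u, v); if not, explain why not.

13 and 30 are coprime, so 13u + 30v ranges over all of ℤ.
Euclidean algorithm: 30 = 2·13 + 4, 13 = 3·4 + 1, 4 = 4·1 + 0.
Back-substituting, 1 = 13 − 3·4 = 13 − 3·(30 − 2·13) = −3·30 + 7·13; that is, 13·7 + 30·(-3) = 1.
Multiplying through by 78: u = 7·78 = 546, v = (-3)·78 = -234 is a solution.
Shifting by a multiple of (30, −13) keeps it a solution: u = 546 − 18·30 = 6, v = -234 + 18·13 = 0.
Indeed 13·6 + 30·0 = 78 + 0 = 78.

u = 6, v = 0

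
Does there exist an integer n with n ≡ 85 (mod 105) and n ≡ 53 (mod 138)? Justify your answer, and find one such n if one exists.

Both moduli are multiples of 3 = gcd(105, 138), so any solution would satisfy n ≡ 85 and n ≡ 53 modulo 3 simultaneously.
These are incompatible: 85 − 53 = 32 is not divisible by 3.
Therefore no such n exists.

There is no such integer.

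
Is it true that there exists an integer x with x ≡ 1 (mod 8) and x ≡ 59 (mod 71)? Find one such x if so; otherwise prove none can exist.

x = 201

gcd(8, 71) = 1, so the Chinese Remainder Theorem guarantees exactly one residue class mod 568 satisfying both.
Write x = 1 + 8t and require 1 + 8t ≡ 59 (mod 71), i.e. 8t ≡ 58 (mod 71).
Note 8·9 = 72 ≡ 1 (mod 71) (as 72 − 1 = 1·71), so 8⁻¹ ≡ 9.
Multiplying by 9: t ≡ 9·58 = 522 ≡ 25 (mod 71).
Taking t = 25 gives x = 1 + 8·25 = 201.
Check: 201 mod 8 = 1, 201 mod 71 = 59. ✓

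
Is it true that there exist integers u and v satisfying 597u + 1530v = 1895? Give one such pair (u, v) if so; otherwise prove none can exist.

No, no such integers exist.

Both 597 and 1530 are divisible by gcd(597, 1530) = 3, hence so is any combination 597u + 1530v.
However 1895 leaves remainder 2 on division by 3.
Therefore 597u + 1530v = 1895 has no solution in integers.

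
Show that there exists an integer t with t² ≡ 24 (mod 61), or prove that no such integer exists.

No, no such integer exists.

Apply Euler's criterion with the prime 61: 24 is a quadratic residue iff 24^30 ≡ 1 (mod 61), and a non-residue iff it is ≡ −1.
Repeated squaring mod 61: 24^2 = 576 ≡ 27; 24^4 ≡ 27² = 729 ≡ 58; 24^8 ≡ 58² = 3364 ≡ 9; 24^16 ≡ 9² = 81 ≡ 20.
Since 30 = 16 + 8 + 4 + 2, 24^30 ≡ 20 · 9 · 58 · 27; multiplying out mod 61: 20·9 = 180 ≡ 58, then 58·58 = 3364 ≡ 9, then 9·27 = 243 ≡ 60. Thus 24^30 ≡ 60 ≡ −1 (mod 61).
The value −1 means 24 is a non-residue modulo 61, so t² ≡ 24 (mod 61) is impossible.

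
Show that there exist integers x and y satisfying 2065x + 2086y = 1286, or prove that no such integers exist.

There are no such integers.

Any value of 2065x + 2086y is a multiple of gcd(2065, 2086) = 7.
However 1286 leaves remainder 5 on division by 7.
Therefore 2065x + 2086y = 1286 has no solution in integers.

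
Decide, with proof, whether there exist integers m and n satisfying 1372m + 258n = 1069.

Any value of 1372m + 258n is a multiple of gcd(1372, 258) = 2.
But 1069 is not a multiple of 2 (it leaves remainder 1).
Therefore 1372m + 258n = 1069 has no solution in integers.

No such integers exist.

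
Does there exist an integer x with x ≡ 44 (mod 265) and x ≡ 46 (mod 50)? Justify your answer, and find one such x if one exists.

No, no such integer exists.

Both moduli are multiples of 5 = gcd(265, 50), so any solution would satisfy x ≡ 44 and x ≡ 46 modulo 5 simultaneously.
But 44 mod 5 = 4 while 46 mod 5 = 1, a contradiction.
Hence the system has no solution.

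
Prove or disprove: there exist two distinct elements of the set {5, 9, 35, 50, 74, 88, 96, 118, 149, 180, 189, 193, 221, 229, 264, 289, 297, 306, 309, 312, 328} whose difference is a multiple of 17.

Yes: 5 and 328.

5 mod 17 = 5 and 328 mod 17 = 5, so 328 − 5 = 323 = 19·17.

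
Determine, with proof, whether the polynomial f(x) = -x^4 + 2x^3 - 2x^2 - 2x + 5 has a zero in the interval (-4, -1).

Such a root exists.

f(-4) = -403 and f(-1) = 2, which have opposite signs.
As a polynomial, f is continuous on every closed interval.
By the Intermediate Value Theorem, f takes the value 0 somewhere in the open interval.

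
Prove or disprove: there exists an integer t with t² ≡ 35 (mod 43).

t = 11 works: 11² = 121, and 121 − 35 = 86 = 2·43.

t = 11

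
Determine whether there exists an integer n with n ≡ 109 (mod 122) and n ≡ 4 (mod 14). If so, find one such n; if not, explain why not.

Both moduli are multiples of 2 = gcd(122, 14), so any solution would satisfy n ≡ 109 and n ≡ 4 modulo 2 simultaneously.
These are incompatible: 109 − 4 = 105 is not divisible by 2.
Therefore no such n exists.

There is no such integer.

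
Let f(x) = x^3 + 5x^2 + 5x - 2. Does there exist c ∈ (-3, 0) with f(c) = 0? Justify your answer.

Such a root exists.

f(-3) = 1 and f(0) = -2, which have opposite signs.
As a polynomial, f is continuous on every closed interval.
By the Intermediate Value Theorem f must vanish at some point of (-3, 0).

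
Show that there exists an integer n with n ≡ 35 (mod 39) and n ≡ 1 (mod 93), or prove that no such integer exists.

gcd(39, 93) = 3. If n ≡ 35 (mod 39) and n ≡ 1 (mod 93), then n ≡ 35 (mod 3) and n ≡ 1 (mod 3).
These are incompatible: 35 − 1 = 34 is not divisible by 3.
Hence the system has no solution.

There is no such integer.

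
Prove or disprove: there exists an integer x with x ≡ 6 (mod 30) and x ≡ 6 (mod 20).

x = 6

gcd(30, 20) = 10. A simultaneous solution exists iff 6 ≡ 6 (mod 10); here 6 mod 10 = 6 = 6 mod 10, so it does.
The smallest candidate x = 6 works directly: 6 ≡ 6 (mod 20).
Indeed 6 ≡ 6 (mod 30) and 6 ≡ 6 (mod 20).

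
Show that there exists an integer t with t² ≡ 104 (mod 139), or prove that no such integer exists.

There is no such integer.

139 is prime, so by Euler's criterion 104 is a square mod 139 iff 104^((139−1)/2) = 104^69 ≡ 1 (mod 139).
Repeated squaring mod 139: 104^2 = 10816 ≡ 113; 104^4 ≡ 113² = 12769 ≡ 120; 104^8 ≡ 120² = 14400 ≡ 83; 104^16 ≡ 83² = 6889 ≡ 78; 104^32 ≡ 78² = 6084 ≡ 107; 104^64 ≡ 107² = 11449 ≡ 51.
Since 69 = 64 + 4 + 1, 104^69 ≡ 51 · 120 · 104; multiplying out mod 139: 51·120 = 6120 ≡ 4, then 4·104 = 416 ≡ 138. Thus 104^69 ≡ 138 ≡ −1 (mod 139).
By Euler's criterion 104 is a quadratic non-residue mod 139: no t satisfies t² ≡ 104 (mod 139).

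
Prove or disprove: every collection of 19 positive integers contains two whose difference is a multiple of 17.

True.

There are exactly 17 possible remainders on division by 17.
Since 19 > 17, two of the 19 integers must share a residue class by the pigeonhole principle; call them a and b.
Their difference a − b is then a multiple of 17.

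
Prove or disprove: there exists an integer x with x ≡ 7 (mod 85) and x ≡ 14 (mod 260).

gcd(85, 260) = 5. If x ≡ 7 (mod 85) and x ≡ 14 (mod 260), then x ≡ 7 (mod 5) and x ≡ 14 (mod 5).
But 7 mod 5 = 2 while 14 mod 5 = 4, a contradiction.
Hence the system has no solution.

There is no such integer.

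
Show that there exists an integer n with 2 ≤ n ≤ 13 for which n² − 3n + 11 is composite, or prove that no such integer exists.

At n = 5: 5² − 3·5 + 11 = 21 = 3·7, which is composite.

n = 5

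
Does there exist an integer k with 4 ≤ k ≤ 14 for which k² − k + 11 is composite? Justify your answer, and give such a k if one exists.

k = 12

At k = 12: 12² − 12 + 11 = 143 = 11·13, which is composite.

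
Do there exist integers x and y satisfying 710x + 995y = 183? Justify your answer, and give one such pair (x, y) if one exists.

Any value of 710x + 995y is a multiple of gcd(710, 995) = 5.
But 183 is not a multiple of 5 (it leaves remainder 3).
Therefore 710x + 995y = 183 has no solution in integers.

There are no such integers.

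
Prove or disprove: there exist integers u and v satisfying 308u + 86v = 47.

There are no such integers.

gcd(308, 86) = 2, so every integer of the form 308u + 86v is a multiple of 2.
However 47 leaves remainder 1 on division by 2.
Therefore 308u + 86v = 47 has no solution in integers.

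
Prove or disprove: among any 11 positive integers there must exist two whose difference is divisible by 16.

No, the set {71, 72, 73, 74, 75, 76, 77, 78, 79, 80, 81} is a counterexample.

Consider the 11 integers 71, 72, …, 81. They lie in distinct residue classes modulo 16, since 11 ≤ 16.
Any two of them differ by at most 10 < 16 and by at least 1, so no difference is a multiple of 16.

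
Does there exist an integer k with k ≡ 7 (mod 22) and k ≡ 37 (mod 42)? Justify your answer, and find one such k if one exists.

Here gcd(22, 42) = 2, and both 7 and 37 leave remainder 1 mod 2, so the system is consistent.
Write k = 7 + 22t. Then 22t ≡ 37 − 7 ≡ 30 (mod 42); dividing through by 2 gives 11t ≡ 15 (mod 21).
Invert 11 mod 21 by the Euclidean algorithm: 21 = 1·11 + 10, 11 = 1·10 + 1, 10 = 10·1 + 0; back-substituting, 1 = 11 − 1·10 = 11 − (21 − 1·11) = −21 + 2·11. Hence 11·2 ≡ 1, so 11⁻¹ ≡ 2 (mod 21).
Therefore t ≡ 2·15 = 30 ≡ 9 (mod 21).
Then k = 7 + 22·9 = 205.
Check: 205 mod 22 = 7, 205 mod 42 = 37. ✓

k = 205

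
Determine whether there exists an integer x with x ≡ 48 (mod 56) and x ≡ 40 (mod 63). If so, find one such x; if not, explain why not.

No such integer exists.

gcd(56, 63) = 7. If x ≡ 48 (mod 56) and x ≡ 40 (mod 63), then x ≡ 48 (mod 7) and x ≡ 40 (mod 7).
These are incompatible: 48 − 40 = 8 is not divisible by 7.
Therefore no such x exists.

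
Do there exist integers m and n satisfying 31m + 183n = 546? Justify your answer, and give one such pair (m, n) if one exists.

31 and 183 are coprime, so 31m + 183n ranges over all of ℤ.
Euclidean algorithm: 183 = 5·31 + 28, 31 = 1·28 + 3, 28 = 9·3 + 1, 3 = 3·1 + 0.
Working back up the chain: 1 = 28 − 9·3 = 28 − 9·(31 − 1·28) = −9·31 + 10·28 = −9·31 + 10·(183 − 5·31) = 10·183 − 59·31. So 31·(-59) + 183·10 = 1.
Times 546: 31·(-32214) + 183·5460 = 546, so (-32214, 5460) solves it.
Adding 177·183 to m and subtracting 177·31 from n gives the tidier solution (177, -27).
Indeed 31·177 + 183·(-27) = 5487 − 4941 = 546.

m = 177, n = -27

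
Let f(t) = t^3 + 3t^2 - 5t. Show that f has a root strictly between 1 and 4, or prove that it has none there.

f(1) = -1 and f(4) = 92, which have opposite signs.
As a polynomial, f is continuous on every closed interval.
By the Intermediate Value Theorem, f takes the value 0 somewhere in the open interval.

Yes, f has a root in the interval.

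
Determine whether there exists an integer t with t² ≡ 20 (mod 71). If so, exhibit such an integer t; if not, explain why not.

t = 34 works: 34² = 1156, and 1156 − 20 = 1136 = 16·71.

t = 34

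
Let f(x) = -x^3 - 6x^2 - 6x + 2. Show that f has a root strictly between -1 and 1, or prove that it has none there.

f(-1) = 3 and f(1) = -11, which have opposite signs.
f is continuous everywhere (it is a polynomial), in particular on [-1, 1].
By the Intermediate Value Theorem f must vanish at some point of (-1, 1).

Such a root exists.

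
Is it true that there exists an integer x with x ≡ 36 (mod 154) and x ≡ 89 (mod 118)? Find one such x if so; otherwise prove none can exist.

gcd(154, 118) = 2. If x ≡ 36 (mod 154) and x ≡ 89 (mod 118), then x ≡ 36 (mod 2) and x ≡ 89 (mod 2).
These are incompatible: 36 − 89 = -53 is not divisible by 2.
So no integer satisfies both congruences.

No, no such integer exists.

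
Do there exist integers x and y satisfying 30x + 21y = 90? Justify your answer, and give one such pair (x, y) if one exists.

x = 3, y = 0

Every value of 30x + 21y is a multiple of gcd(30, 21) = 3; since 3 ∣ 90, solutions exist.
Dividing through by 3 reduces the equation to 10x + 7y = 30.
Euclidean algorithm: 10 = 1·7 + 3, 7 = 2·3 + 1, 3 = 3·1 + 0.
Working back up the chain: 1 = 7 − 2·3 = 7 − 2·(10 − 1·7) = −2·10 + 3·7. So 10·(-2) + 7·3 = 1.
Times 30: 10·(-60) + 7·90 = 30, so (-60, 90) solves it.
Adding 9·7 to x and subtracting 9·10 from y gives the tidier solution (3, 0).
Indeed 30·3 + 21·0 = 90 + 0 = 90.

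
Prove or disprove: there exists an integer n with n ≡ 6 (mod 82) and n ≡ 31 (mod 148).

No, no such integer exists.

Both moduli are multiples of 2 = gcd(82, 148), so any solution would satisfy n ≡ 6 and n ≡ 31 modulo 2 simultaneously.
These are incompatible: 6 − 31 = -25 is not divisible by 2.
Therefore no such n exists.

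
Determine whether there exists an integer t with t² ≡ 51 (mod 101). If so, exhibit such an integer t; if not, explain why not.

No, no such integer exists.

Apply Euler's criterion with the prime 101: 51 is a quadratic residue iff 51^50 ≡ 1 (mod 101), and a non-residue iff it is ≡ −1.
Repeated squaring mod 101: 51^2 = 2601 ≡ 76; 51^4 ≡ 76² = 5776 ≡ 19; 51^8 ≡ 19² = 361 ≡ 58; 51^16 ≡ 58² = 3364 ≡ 31; 51^32 ≡ 31² = 961 ≡ 52.
Since 50 = 32 + 16 + 2, 51^50 ≡ 52 · 31 · 76; multiplying out mod 101: 52·31 = 1612 ≡ 97, then 97·76 = 7372 ≡ 100. Thus 51^50 ≡ 100 ≡ −1 (mod 101).
The value −1 means 51 is a non-residue modulo 101, so t² ≡ 51 (mod 101) is impossible.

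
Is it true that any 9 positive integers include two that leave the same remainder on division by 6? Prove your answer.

Yes.

Partition the integers by their residue mod 6; there are 6 classes.
Since 9 > 6, two of the 9 integers must share a residue class by the pigeonhole principle; call them a and b.
So a and b have equal remainders mod 6, which is exactly what was to be shown.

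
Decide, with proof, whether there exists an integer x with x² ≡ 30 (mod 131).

131 is prime, so by Euler's criterion 30 is a square mod 131 iff 30^((131−1)/2) = 30^65 ≡ 1 (mod 131).
Repeated squaring mod 131: 30^2 = 900 ≡ 114; 30^4 ≡ 114² = 12996 ≡ 27; 30^8 ≡ 27² = 729 ≡ 74; 30^16 ≡ 74² = 5476 ≡ 105; 30^32 ≡ 105² = 11025 ≡ 21; 30^64 ≡ 21² = 441 ≡ 48.
Since 65 = 64 + 1, 30^65 ≡ 48 · 30; multiplying out mod 131: 48·30 = 1440 ≡ 130. Thus 30^65 ≡ 130 ≡ −1 (mod 131).
The value −1 means 30 is a non-residue modulo 131, so x² ≡ 30 (mod 131) is impossible.

No such integer exists.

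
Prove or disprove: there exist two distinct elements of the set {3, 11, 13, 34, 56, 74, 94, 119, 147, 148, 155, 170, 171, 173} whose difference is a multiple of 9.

Yes: 3 and 147.

Reduce each element mod 9: 3↦3, 11↦2, 13↦4, 34↦7, 56↦2, 74↦2, 94↦4, 119↦2, 147↦3, 148↦4, 155↦2, 170↦8, 171↦0, 173↦2. The residue 3 repeats (at 3 and 147), and 147 − 3 = 144 = 16·9.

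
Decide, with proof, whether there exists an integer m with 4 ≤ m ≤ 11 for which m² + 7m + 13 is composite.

At m = 10: 10² + 7·10 + 13 = 183 = 3·61, which is composite.

m = 10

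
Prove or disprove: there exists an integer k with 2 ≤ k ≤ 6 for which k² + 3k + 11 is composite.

k = 4

At k = 4: 4² + 3·4 + 11 = 39 = 3·13, which is composite.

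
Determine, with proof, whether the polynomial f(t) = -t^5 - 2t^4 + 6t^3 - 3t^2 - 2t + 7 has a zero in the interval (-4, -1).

f(-4) = 95 and f(-1) = -1, which have opposite signs.
Since f is a polynomial it is continuous on [-4, -1].
By the Intermediate Value Theorem f must vanish at some point of (-4, -1).

Yes, f has a root in the interval.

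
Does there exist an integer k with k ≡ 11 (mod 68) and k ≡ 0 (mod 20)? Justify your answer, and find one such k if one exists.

No such integer exists.

Reduce both congruences modulo 4, which divides 68 and 20: they say k ≡ 11 (mod 4) and k ≡ 0 (mod 4).
These are incompatible: 11 − 0 = 11 is not divisible by 4.
Therefore no such k exists.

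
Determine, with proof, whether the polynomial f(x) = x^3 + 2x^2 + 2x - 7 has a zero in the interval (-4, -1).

f(-4) = -47 and f(-1) = -8, both negative.
f'(x) = 3x^2 + 4x + 2 has discriminant 4² − 4·3·2 = -8 < 0, so f' has no real roots and is positive for every real x.
So f is strictly increasing; between -4 and -1 its values lie between f(-4) = -47 and f(-1) = -8, all negative. Therefore f has no root in (-4, -1).

No such root exists.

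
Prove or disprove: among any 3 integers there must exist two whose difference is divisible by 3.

No; for instance {3, 4, 5} is a counterexample.

Consider the 3 integers 3, 4, 5. They lie in distinct residue classes modulo 3, since 3 ≤ 3.
The differences between them range over 1, …, 2, none of which is divisible by 3.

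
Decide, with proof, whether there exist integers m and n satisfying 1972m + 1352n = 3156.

Every value of 1972m + 1352n is a multiple of gcd(1972, 1352) = 4; since 4 ∣ 3156, solutions exist.
Dividing through by 4 reduces the equation to 493m + 338n = 789.
Dividing repeatedly: 493 = 1·338 + 155, 338 = 2·155 + 28, 155 = 5·28 + 15, 28 = 1·15 + 13, 15 = 1·13 + 2, 13 = 6·2 + 1, 2 = 2·1 + 0.
Working back up the chain: 1 = 13 − 6·2 = 13 − 6·(15 − 1·13) = −6·15 + 7·13 = −6·15 + 7·(28 − 1·15) = 7·28 − 13·15 = 7·28 − 13·(155 − 5·28) = −13·155 + 72·28 = −13·155 + 72·(338 − 2·155) = 72·338 − 157·155 = 72·338 − 157·(493 − 1·338) = −157·493 + 229·338. So 493·(-157) + 338·229 = 1.
Scaling by 789 gives the particular solution (m, n) = (-123873, 180681).
The general solution is m = -123873 + 338k, n = 180681 − 493k; taking k = 367 gives the smaller pair m = 173, n = -250.
Check: 1972·173 + 1352·(-250) = 341156 − 338000 = 3156. ✓

m = 173, n = -250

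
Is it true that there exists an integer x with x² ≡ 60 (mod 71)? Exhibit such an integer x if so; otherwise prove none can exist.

x = 29 works: 29² = 841, and 841 − 60 = 781 = 11·71.

x = 29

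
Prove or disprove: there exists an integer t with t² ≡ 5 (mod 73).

73 is prime, so by Euler's criterion 5 is a square mod 73 iff 5^((73−1)/2) = 5^36 ≡ 1 (mod 73).
Repeated squaring mod 73: 5^2 = 25 ≡ 25; 5^4 ≡ 25² = 625 ≡ 41; 5^8 ≡ 41² = 1681 ≡ 2; 5^16 ≡ 2² = 4 ≡ 4; 5^32 ≡ 4² = 16 ≡ 16.
Since 36 = 32 + 4, 5^36 ≡ 16 · 41; multiplying out mod 73: 16·41 = 656 ≡ 72. Thus 5^36 ≡ 72 ≡ −1 (mod 73).
By Euler's criterion 5 is a quadratic non-residue mod 73: no t satisfies t² ≡ 5 (mod 73).

No, no such integer exists.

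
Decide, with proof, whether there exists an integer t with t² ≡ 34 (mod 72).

There is no such integer.

Since 4 ∣ 72, a solution of t² ≡ 34 (mod 72) would also satisfy t² ≡ 34 ≡ 2 (mod 4).
Since (4 − t)² ≡ t² (mod 4), it suffices to square t = 0, 1, …, 2: the residues are 0, 1, 0.
So the quadratic residues mod 4 are {0, 1}, and 2 is not among them.
Hence no integer t has t² ≡ 34 (mod 72).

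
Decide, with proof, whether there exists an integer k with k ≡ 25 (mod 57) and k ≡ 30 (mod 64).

k = 2590

gcd(57, 64) = 1, so the Chinese Remainder Theorem guarantees exactly one residue class mod 3648 satisfying both.
Write k = 25 + 57t and require 25 + 57t ≡ 30 (mod 64), i.e. 57t ≡ 5 (mod 64).
Note 57·9 = 513 ≡ 1 (mod 64) (as 513 − 1 = 8·64), so 57⁻¹ ≡ 9.
Multiplying by 9: t ≡ 9·5 = 45 (mod 64).
With t = 45: k = 25 + 57·45 = 2590.
Indeed 2590 ≡ 25 (mod 57) and 2590 ≡ 30 (mod 64).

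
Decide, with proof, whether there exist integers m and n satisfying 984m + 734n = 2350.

Every value of 984m + 734n is a multiple of gcd(984, 734) = 2; since 2 ∣ 2350, solutions exist.
Dividing through by 2 reduces the equation to 492m + 367n = 1175.
Euclidean algorithm: 492 = 1·367 + 125, 367 = 2·125 + 117, 125 = 1·117 + 8, 117 = 14·8 + 5, 8 = 1·5 + 3, 5 = 1·3 + 2, 3 = 1·2 + 1, 2 = 2·1 + 0.
Back-substituting, 1 = 3 − 1·2 = 3 − (5 − 1·3) = −5 + 2·3 = −5 + 2·(8 − 1·5) = 2·8 − 3·5 = 2·8 − 3·(117 − 14·8) = −3·117 + 44·8 = −3·117 + 44·(125 − 1·117) = 44·125 − 47·117 = 44·125 − 47·(367 − 2·125) = −47·367 + 138·125 = −47·367 + 138·(492 − 1·367) = 138·492 − 185·367; that is, 492·138 + 367·(-185) = 1.
Times 1175: 492·162150 + 367·(-217375) = 1175, so (162150, -217375) solves it.
The general solution is m = 162150 + 367k, n = -217375 − 492k; taking k = -441 gives the smaller pair m = 303, n = -403.
Check: 984·303 + 734·(-403) = 298152 − 295802 = 2350. ✓

m = 303, n = -403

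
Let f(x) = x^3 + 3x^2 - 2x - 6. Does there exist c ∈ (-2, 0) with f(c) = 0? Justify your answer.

f(-2) = 2 and f(0) = -6, which have opposite signs.
f is continuous everywhere (it is a polynomial), in particular on [-2, 0].
By the Intermediate Value Theorem, f takes the value 0 somewhere in the open interval.

Yes, such a c exists.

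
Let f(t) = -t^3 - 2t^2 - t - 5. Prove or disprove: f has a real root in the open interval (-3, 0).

Such a root exists.

f(-3) = 7 and f(0) = -5, which have opposite signs.
f is continuous everywhere (it is a polynomial), in particular on [-3, 0].
By the Intermediate Value Theorem f must vanish at some point of (-3, 0).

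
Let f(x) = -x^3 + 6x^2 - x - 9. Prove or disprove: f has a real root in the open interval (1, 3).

f(1) = -5 and f(3) = 15, which have opposite signs.
Since f is a polynomial it is continuous on [1, 3].
By the Intermediate Value Theorem f must vanish at some point of (1, 3).

Such a root exists.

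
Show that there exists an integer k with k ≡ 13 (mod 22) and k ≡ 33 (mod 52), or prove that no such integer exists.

k = 189

Here gcd(22, 52) = 2, and both 13 and 33 leave remainder 1 mod 2, so the system is consistent.
Write k = 13 + 22t. Then 22t ≡ 33 − 13 ≡ 20 (mod 52); dividing through by 2 gives 11t ≡ 10 (mod 26).
Since 11·19 = 209 = 8·26 + 1, the inverse of 11 mod 26 is 19.
Therefore t ≡ 19·10 = 190 ≡ 8 (mod 26).
Then k = 13 + 22·8 = 189.
Check: 189 mod 22 = 13, 189 mod 52 = 33. ✓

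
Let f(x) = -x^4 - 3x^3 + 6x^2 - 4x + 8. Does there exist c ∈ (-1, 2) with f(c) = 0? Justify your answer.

Yes, f has a root in the interval.

f(-1) = 20 and f(2) = -16, which have opposite signs.
Since f is a polynomial it is continuous on [-1, 2].
So by the Intermediate Value Theorem there is a c strictly between -1 and 2 with f(c) = 0.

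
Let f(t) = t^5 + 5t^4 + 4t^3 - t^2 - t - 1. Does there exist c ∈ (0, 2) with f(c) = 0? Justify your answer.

Such a root exists.

f(0) = -1 and f(2) = 137, which have opposite signs.
f is continuous everywhere (it is a polynomial), in particular on [0, 2].
The Intermediate Value Theorem then guarantees some c ∈ (0, 2) with f(c) = 0.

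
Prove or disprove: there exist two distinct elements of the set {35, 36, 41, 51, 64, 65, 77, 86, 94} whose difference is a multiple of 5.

35 and 65 are such a pair.

Both 35 and 65 leave remainder 0 on division by 5; their difference 30 = 6·5 is a multiple of 5.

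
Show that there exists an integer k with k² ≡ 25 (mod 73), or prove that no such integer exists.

Take k = 5. Then 5² = 25, and since 0 ≤ 25 < 73 this is already reduced: 5² ≡ 25 (mod 73).

k = 5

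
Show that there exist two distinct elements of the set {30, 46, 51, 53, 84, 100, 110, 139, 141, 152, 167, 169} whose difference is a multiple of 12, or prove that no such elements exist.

Two integers differ by a multiple of 12 exactly when they have the same residue mod 12. The residues are 30↦6, 46↦10, 51↦3, 53↦5, 84↦0, 100↦4, 110↦2, 139↦7, 141↦9, 152↦8, 167↦11, 169↦1.
These 12 residues are pairwise different, hence no difference of two elements is divisible by 12.

There is no such pair.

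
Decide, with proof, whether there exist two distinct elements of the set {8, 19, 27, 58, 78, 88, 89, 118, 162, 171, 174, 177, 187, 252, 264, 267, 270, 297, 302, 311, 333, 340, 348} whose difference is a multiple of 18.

Both 27 and 171 leave remainder 9 on division by 18; their difference 144 = 8·18 is a multiple of 18.

The pair (27, 171) works.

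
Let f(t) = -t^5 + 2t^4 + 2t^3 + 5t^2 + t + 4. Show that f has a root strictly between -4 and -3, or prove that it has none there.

f(-4) = 1488 and f(-3) = 397, both positive, so a sign-change argument is unavailable; we show f keeps this sign on the whole interval.
Substitute t = -3 − u, where 0 < u < 1 on the interval. Expanding, f(-3 − u) = u^5 + 17u^4 + 112u^3 + 365u^2 + 596u + 397.
All 6 nonzero coefficients of this polynomial in u are positive; hence for u > 0 the value is a sum of positive terms (the constant 397 among them).
So f is strictly positive on (-4, -3); no root exists in the interval.

No.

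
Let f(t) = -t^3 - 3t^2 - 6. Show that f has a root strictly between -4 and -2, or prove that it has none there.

Yes, f has a root in the interval.

f(-4) = 10 and f(-2) = -10, which have opposite signs.
f is continuous everywhere (it is a polynomial), in particular on [-4, -2].
By the Intermediate Value Theorem, f takes the value 0 somewhere in the open interval.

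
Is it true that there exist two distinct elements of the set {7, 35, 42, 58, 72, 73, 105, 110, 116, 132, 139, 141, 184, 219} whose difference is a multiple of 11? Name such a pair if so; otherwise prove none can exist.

Yes: 7 and 73.

Both 7 and 73 leave remainder 7 on division by 11; their difference 66 = 6·11 is a multiple of 11.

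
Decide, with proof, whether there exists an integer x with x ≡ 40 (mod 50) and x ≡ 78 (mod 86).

The moduli are not coprime: gcd(50, 86) = 2. Compatibility requires 2 ∣ (78 − 40) = 38, which holds, so solutions exist.
Write x = 40 + 50t. Then 50t ≡ 78 − 40 ≡ 38 (mod 86); dividing through by 2 gives 25t ≡ 19 (mod 43).
Since 25·31 = 775 = 18·43 + 1, the inverse of 25 mod 43 is 31.
Therefore t ≡ 31·19 = 589 ≡ 30 (mod 43).
Then x = 40 + 50·30 = 1540.
Indeed 1540 ≡ 40 (mod 50) and 1540 ≡ 78 (mod 86).

x = 1540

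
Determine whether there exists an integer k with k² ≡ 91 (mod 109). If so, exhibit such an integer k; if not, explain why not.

109 is prime, so by Euler's criterion 91 is a square mod 109 iff 91^((109−1)/2) = 91^54 ≡ 1 (mod 109).
Repeated squaring mod 109: 91^2 = 8281 ≡ 106; 91^4 ≡ 106² = 11236 ≡ 9; 91^8 ≡ 9² = 81 ≡ 81; 91^16 ≡ 81² = 6561 ≡ 21; 91^32 ≡ 21² = 441 ≡ 5.
Since 54 = 32 + 16 + 4 + 2, 91^54 ≡ 5 · 21 · 9 · 106; multiplying out mod 109: 5·21 = 105 ≡ 105, then 105·9 = 945 ≡ 73, then 73·106 = 7738 ≡ 108. Thus 91^54 ≡ 108 ≡ −1 (mod 109).
By Euler's criterion 91 is a quadratic non-residue mod 109: no k satisfies k² ≡ 91 (mod 109).

No such integer exists.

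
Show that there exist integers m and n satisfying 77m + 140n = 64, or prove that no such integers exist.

No, no such integers exist.

gcd(77, 140) = 7, so every integer of the form 77m + 140n is a multiple of 7.
But 64 = 7·9 + 1, so 7 ∤ 64.
Hence no integers m, n satisfy the equation.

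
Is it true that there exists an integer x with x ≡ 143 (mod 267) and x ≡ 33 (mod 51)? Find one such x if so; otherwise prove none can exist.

No, no such integer exists.

Reduce both congruences modulo 3, which divides 267 and 51: they say x ≡ 143 (mod 3) and x ≡ 33 (mod 3).
However 143 ≡ 2 and 33 ≡ 0 (mod 3), and 2 ≠ 0.
Therefore no such x exists.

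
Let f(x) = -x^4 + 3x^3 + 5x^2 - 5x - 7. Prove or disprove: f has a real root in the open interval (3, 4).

f(3) = 23 and f(4) = -11, which have opposite signs.
Since f is a polynomial it is continuous on [3, 4].
By the Intermediate Value Theorem f must vanish at some point of (3, 4).

Yes, f has a root in the interval.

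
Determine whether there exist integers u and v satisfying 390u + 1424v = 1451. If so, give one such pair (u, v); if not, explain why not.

No, no such integers exist.

gcd(390, 1424) = 2, so every integer of the form 390u + 1424v is a multiple of 2.
But 1451 is not a multiple of 2 (it leaves remainder 1).
Therefore 390u + 1424v = 1451 has no solution in integers.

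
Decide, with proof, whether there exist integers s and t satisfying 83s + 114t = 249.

Since gcd(83, 114) = 1, every integer is an integer combination of 83 and 114.
Run the Euclidean algorithm on 114 and 83: 114 = 1·83 + 31, 83 = 2·31 + 21, 31 = 1·21 + 10, 21 = 2·10 + 1, 10 = 10·1 + 0.
Back-substituting, 1 = 21 − 2·10 = 21 − 2·(31 − 1·21) = −2·31 + 3·21 = −2·31 + 3·(83 − 2·31) = 3·83 − 8·31 = 3·83 − 8·(114 − 1·83) = −8·114 + 11·83; that is, 83·11 + 114·(-8) = 1.
Times 249: 83·2739 + 114·(-1992) = 249, so (2739, -1992) solves it.
The general solution is s = 2739 + 114k, t = -1992 − 83k; taking k = -24 gives the smaller pair s = 3, t = 0.
Indeed 83·3 + 114·0 = 249 + 0 = 249.

s = 3, t = 0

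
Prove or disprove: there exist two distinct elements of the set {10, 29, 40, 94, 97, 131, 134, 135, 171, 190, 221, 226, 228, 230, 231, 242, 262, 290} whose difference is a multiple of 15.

Reduce each element mod 15: 10↦10, 29↦14, 40↦10, 94↦4, 97↦7, 131↦11, 134↦14, 135↦0, 171↦6, 190↦10, 221↦11, 226↦1, 228↦3, 230↦5, 231↦6, 242↦2, 262↦7, 290↦5. The residue 10 repeats (at 10 and 40), and 40 − 10 = 30 = 2·15.

The pair (10, 40) works.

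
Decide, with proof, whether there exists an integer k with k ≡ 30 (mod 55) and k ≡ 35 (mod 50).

The moduli are not coprime: gcd(55, 50) = 5. Compatibility requires 5 ∣ (35 − 30) = 5, which holds, so solutions exist.
The integers ≡ 30 (mod 55) are 30, 85, …; their remainders mod 50 are 30, 35, so k = 85 is the first that is ≡ 35 (mod 50).
Check: 85 mod 55 = 30, 85 mod 50 = 35. ✓

k = 85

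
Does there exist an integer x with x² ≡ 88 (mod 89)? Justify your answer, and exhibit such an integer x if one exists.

x = 34

Take x = 34. Then 34² = 1156 = 12·89 + 88, so 34² ≡ 88 (mod 89).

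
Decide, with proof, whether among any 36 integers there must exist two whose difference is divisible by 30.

True.

Each integer lies in one of the 30 residue classes modulo 30.
Since 36 > 30, two of the 36 integers must share a residue class by the pigeonhole principle; call them a and b.
Equal remainders mean a − b ≡ 0 (mod 30), so 30 divides their difference.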